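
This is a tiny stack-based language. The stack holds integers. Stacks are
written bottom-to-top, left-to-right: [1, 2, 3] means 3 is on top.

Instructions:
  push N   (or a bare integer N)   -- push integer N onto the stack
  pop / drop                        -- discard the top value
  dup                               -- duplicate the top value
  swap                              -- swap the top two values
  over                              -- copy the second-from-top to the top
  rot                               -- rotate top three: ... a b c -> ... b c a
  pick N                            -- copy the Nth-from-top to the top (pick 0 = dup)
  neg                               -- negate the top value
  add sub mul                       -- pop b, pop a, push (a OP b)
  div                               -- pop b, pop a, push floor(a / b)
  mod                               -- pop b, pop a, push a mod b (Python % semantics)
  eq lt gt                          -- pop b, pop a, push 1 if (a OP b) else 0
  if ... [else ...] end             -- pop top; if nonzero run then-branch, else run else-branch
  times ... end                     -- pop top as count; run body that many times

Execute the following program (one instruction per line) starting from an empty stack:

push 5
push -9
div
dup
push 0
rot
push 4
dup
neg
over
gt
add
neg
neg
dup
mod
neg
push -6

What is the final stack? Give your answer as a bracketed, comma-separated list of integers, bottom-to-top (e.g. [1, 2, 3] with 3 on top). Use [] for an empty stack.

After 'push 5': [5]
After 'push -9': [5, -9]
After 'div': [-1]
After 'dup': [-1, -1]
After 'push 0': [-1, -1, 0]
After 'rot': [-1, 0, -1]
After 'push 4': [-1, 0, -1, 4]
After 'dup': [-1, 0, -1, 4, 4]
After 'neg': [-1, 0, -1, 4, -4]
After 'over': [-1, 0, -1, 4, -4, 4]
After 'gt': [-1, 0, -1, 4, 0]
After 'add': [-1, 0, -1, 4]
After 'neg': [-1, 0, -1, -4]
After 'neg': [-1, 0, -1, 4]
After 'dup': [-1, 0, -1, 4, 4]
After 'mod': [-1, 0, -1, 0]
After 'neg': [-1, 0, -1, 0]
After 'push -6': [-1, 0, -1, 0, -6]

Answer: [-1, 0, -1, 0, -6]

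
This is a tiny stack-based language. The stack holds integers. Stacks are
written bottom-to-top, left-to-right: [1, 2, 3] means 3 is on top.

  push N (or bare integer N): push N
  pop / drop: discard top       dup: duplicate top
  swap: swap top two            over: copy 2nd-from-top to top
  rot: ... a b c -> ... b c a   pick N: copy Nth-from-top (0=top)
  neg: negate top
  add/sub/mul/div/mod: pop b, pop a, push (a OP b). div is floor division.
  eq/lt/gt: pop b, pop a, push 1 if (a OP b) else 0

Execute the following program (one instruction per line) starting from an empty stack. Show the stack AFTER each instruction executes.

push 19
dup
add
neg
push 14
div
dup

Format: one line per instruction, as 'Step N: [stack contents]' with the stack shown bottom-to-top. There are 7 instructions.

Step 1: [19]
Step 2: [19, 19]
Step 3: [38]
Step 4: [-38]
Step 5: [-38, 14]
Step 6: [-3]
Step 7: [-3, -3]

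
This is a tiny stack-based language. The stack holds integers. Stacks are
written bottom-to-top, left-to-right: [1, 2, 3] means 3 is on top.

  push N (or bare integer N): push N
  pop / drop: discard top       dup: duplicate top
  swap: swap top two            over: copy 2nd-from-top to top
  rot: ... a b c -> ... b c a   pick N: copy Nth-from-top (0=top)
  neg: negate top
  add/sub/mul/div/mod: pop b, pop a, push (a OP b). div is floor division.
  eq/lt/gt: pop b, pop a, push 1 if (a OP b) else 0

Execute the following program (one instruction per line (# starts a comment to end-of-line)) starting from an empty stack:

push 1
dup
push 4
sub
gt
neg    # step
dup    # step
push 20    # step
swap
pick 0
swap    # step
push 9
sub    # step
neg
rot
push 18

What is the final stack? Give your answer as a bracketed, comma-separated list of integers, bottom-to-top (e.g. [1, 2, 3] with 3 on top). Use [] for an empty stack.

Answer: [-1, -1, 10, 20, 18]

Derivation:
After 'push 1': [1]
After 'dup': [1, 1]
After 'push 4': [1, 1, 4]
After 'sub': [1, -3]
After 'gt': [1]
After 'neg': [-1]
After 'dup': [-1, -1]
After 'push 20': [-1, -1, 20]
After 'swap': [-1, 20, -1]
After 'pick 0': [-1, 20, -1, -1]
After 'swap': [-1, 20, -1, -1]
After 'push 9': [-1, 20, -1, -1, 9]
After 'sub': [-1, 20, -1, -10]
After 'neg': [-1, 20, -1, 10]
After 'rot': [-1, -1, 10, 20]
After 'push 18': [-1, -1, 10, 20, 18]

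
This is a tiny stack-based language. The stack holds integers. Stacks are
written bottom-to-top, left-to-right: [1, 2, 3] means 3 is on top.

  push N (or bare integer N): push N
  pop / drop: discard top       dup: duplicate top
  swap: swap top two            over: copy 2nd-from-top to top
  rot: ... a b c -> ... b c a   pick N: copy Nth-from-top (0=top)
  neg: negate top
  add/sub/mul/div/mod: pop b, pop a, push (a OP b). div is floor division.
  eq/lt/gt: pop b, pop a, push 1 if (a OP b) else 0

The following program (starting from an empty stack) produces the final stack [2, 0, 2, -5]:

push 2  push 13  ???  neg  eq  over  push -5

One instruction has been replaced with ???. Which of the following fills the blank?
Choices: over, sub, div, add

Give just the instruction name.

Stack before ???: [2, 13]
Stack after ???:  [2, 13, 2]
Checking each choice:
  over: MATCH
  sub: stack underflow (need 2, have 1)
  div: stack underflow (need 2, have 1)
  add: stack underflow (need 2, have 1)


Answer: over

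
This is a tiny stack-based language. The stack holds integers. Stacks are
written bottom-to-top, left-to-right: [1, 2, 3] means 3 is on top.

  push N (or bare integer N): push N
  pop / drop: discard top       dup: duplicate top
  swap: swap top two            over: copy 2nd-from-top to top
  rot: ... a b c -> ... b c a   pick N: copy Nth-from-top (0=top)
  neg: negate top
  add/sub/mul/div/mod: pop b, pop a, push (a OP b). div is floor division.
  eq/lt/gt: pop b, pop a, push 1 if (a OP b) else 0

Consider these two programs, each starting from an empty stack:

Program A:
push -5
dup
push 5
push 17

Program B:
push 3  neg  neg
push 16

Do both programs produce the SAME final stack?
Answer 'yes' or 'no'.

Answer: no

Derivation:
Program A trace:
  After 'push -5': [-5]
  After 'dup': [-5, -5]
  After 'push 5': [-5, -5, 5]
  After 'push 17': [-5, -5, 5, 17]
Program A final stack: [-5, -5, 5, 17]

Program B trace:
  After 'push 3': [3]
  After 'neg': [-3]
  After 'neg': [3]
  After 'push 16': [3, 16]
Program B final stack: [3, 16]
Same: no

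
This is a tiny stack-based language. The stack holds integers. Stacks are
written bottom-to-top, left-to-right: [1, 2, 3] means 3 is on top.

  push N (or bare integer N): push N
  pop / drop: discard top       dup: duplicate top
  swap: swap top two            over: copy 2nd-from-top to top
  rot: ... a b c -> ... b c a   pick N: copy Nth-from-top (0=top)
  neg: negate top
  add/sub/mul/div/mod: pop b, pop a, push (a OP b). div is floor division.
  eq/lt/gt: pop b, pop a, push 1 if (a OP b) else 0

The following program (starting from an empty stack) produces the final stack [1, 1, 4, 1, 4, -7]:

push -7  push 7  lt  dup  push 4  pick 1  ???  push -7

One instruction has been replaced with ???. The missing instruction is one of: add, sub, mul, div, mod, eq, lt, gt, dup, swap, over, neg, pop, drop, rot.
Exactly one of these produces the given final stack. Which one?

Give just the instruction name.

Answer: over

Derivation:
Stack before ???: [1, 1, 4, 1]
Stack after ???:  [1, 1, 4, 1, 4]
The instruction that transforms [1, 1, 4, 1] -> [1, 1, 4, 1, 4] is: over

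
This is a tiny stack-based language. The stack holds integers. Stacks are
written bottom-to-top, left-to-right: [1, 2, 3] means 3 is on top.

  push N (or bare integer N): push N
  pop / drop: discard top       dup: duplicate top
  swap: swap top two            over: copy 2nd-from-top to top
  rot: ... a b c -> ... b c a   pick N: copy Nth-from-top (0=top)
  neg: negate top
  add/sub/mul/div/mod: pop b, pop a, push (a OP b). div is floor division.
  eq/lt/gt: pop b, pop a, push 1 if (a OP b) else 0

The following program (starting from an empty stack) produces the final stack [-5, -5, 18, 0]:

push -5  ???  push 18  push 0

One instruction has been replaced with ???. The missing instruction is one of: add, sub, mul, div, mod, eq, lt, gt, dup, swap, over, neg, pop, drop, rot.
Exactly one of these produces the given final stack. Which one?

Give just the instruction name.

Answer: dup

Derivation:
Stack before ???: [-5]
Stack after ???:  [-5, -5]
The instruction that transforms [-5] -> [-5, -5] is: dup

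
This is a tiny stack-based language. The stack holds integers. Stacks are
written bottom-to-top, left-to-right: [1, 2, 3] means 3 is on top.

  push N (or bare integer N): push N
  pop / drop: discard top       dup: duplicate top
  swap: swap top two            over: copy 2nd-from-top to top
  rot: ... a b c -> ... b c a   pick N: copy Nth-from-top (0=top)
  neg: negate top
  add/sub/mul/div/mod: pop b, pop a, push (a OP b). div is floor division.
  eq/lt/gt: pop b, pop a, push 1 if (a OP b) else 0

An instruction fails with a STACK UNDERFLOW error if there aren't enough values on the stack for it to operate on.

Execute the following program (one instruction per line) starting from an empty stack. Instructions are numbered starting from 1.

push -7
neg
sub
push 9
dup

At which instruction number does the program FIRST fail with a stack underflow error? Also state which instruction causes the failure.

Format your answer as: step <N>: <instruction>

Step 1 ('push -7'): stack = [-7], depth = 1
Step 2 ('neg'): stack = [7], depth = 1
Step 3 ('sub'): needs 2 value(s) but depth is 1 — STACK UNDERFLOW

Answer: step 3: sub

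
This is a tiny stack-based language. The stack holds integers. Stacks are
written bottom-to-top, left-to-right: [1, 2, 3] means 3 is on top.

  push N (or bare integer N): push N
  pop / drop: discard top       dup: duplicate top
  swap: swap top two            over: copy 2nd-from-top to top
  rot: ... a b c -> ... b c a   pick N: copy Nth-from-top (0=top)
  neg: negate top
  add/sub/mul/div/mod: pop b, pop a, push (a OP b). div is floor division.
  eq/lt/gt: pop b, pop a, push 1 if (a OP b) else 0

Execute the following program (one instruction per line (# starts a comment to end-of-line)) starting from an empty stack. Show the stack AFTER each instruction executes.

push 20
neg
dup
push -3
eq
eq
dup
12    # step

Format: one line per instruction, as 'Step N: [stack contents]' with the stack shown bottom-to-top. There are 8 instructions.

Step 1: [20]
Step 2: [-20]
Step 3: [-20, -20]
Step 4: [-20, -20, -3]
Step 5: [-20, 0]
Step 6: [0]
Step 7: [0, 0]
Step 8: [0, 0, 12]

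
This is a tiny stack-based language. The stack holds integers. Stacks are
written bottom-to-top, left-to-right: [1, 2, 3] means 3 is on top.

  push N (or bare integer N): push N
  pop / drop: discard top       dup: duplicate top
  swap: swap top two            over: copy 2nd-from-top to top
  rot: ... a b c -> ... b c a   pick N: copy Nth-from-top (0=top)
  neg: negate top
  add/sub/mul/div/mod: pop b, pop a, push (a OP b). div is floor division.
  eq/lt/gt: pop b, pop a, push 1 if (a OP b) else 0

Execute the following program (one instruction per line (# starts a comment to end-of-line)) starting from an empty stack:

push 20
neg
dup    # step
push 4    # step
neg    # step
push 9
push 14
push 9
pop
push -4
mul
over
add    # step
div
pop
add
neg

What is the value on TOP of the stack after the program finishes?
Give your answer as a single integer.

Answer: 24

Derivation:
After 'push 20': [20]
After 'neg': [-20]
After 'dup': [-20, -20]
After 'push 4': [-20, -20, 4]
After 'neg': [-20, -20, -4]
After 'push 9': [-20, -20, -4, 9]
After 'push 14': [-20, -20, -4, 9, 14]
After 'push 9': [-20, -20, -4, 9, 14, 9]
After 'pop': [-20, -20, -4, 9, 14]
After 'push -4': [-20, -20, -4, 9, 14, -4]
After 'mul': [-20, -20, -4, 9, -56]
After 'over': [-20, -20, -4, 9, -56, 9]
After 'add': [-20, -20, -4, 9, -47]
After 'div': [-20, -20, -4, -1]
After 'pop': [-20, -20, -4]
After 'add': [-20, -24]
After 'neg': [-20, 24]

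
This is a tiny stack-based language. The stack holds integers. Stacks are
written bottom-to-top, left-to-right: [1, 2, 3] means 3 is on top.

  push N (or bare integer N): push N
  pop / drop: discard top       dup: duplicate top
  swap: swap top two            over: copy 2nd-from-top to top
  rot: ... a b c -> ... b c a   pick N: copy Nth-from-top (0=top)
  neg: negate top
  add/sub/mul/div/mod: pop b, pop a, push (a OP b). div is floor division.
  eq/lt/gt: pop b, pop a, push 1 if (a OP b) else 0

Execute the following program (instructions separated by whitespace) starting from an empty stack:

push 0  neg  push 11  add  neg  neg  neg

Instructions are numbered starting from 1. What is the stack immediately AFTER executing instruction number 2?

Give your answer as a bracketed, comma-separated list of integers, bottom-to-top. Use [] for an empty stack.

Step 1 ('push 0'): [0]
Step 2 ('neg'): [0]

Answer: [0]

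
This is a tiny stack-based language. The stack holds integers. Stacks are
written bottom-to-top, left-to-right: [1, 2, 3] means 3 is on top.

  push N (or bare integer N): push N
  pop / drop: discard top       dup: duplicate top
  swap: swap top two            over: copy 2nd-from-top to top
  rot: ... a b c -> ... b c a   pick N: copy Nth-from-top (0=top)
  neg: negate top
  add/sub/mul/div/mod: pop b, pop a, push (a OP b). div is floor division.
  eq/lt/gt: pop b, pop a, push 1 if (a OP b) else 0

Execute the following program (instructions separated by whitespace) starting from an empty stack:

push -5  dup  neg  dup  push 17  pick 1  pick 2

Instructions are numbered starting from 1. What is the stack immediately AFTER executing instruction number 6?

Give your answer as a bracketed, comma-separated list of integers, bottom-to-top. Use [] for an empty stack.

Step 1 ('push -5'): [-5]
Step 2 ('dup'): [-5, -5]
Step 3 ('neg'): [-5, 5]
Step 4 ('dup'): [-5, 5, 5]
Step 5 ('push 17'): [-5, 5, 5, 17]
Step 6 ('pick 1'): [-5, 5, 5, 17, 5]

Answer: [-5, 5, 5, 17, 5]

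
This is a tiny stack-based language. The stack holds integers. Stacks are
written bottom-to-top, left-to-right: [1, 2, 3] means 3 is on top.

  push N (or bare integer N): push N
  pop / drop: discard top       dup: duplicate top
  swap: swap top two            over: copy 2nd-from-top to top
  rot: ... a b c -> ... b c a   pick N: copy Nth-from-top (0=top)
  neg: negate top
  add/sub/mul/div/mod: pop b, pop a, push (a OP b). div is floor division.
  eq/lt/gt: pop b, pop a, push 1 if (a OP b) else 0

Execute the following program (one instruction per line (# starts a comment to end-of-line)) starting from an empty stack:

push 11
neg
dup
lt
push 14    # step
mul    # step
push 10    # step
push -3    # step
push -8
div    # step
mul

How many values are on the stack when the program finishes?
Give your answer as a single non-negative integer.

Answer: 2

Derivation:
After 'push 11': stack = [11] (depth 1)
After 'neg': stack = [-11] (depth 1)
After 'dup': stack = [-11, -11] (depth 2)
After 'lt': stack = [0] (depth 1)
After 'push 14': stack = [0, 14] (depth 2)
After 'mul': stack = [0] (depth 1)
After 'push 10': stack = [0, 10] (depth 2)
After 'push -3': stack = [0, 10, -3] (depth 3)
After 'push -8': stack = [0, 10, -3, -8] (depth 4)
After 'div': stack = [0, 10, 0] (depth 3)
After 'mul': stack = [0, 0] (depth 2)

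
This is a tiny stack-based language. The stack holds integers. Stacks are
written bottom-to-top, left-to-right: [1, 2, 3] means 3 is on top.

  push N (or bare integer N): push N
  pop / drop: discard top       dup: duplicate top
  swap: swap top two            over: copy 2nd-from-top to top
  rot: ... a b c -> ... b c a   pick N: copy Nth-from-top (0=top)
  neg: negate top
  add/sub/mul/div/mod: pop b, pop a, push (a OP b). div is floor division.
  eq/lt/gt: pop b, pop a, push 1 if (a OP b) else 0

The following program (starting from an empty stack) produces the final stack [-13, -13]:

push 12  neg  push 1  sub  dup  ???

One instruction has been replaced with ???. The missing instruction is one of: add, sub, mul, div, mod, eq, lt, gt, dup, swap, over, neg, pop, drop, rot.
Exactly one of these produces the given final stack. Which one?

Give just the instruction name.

Stack before ???: [-13, -13]
Stack after ???:  [-13, -13]
The instruction that transforms [-13, -13] -> [-13, -13] is: swap

Answer: swap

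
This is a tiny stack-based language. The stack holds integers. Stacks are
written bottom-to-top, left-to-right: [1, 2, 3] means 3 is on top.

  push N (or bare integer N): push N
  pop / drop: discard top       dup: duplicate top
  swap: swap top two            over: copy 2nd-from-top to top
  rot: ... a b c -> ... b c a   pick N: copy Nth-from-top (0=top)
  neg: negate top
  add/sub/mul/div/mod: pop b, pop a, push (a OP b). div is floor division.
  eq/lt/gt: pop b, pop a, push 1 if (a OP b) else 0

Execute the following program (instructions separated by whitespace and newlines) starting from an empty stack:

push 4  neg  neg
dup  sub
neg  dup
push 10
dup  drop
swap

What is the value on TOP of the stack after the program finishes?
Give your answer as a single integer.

Answer: 0

Derivation:
After 'push 4': [4]
After 'neg': [-4]
After 'neg': [4]
After 'dup': [4, 4]
After 'sub': [0]
After 'neg': [0]
After 'dup': [0, 0]
After 'push 10': [0, 0, 10]
After 'dup': [0, 0, 10, 10]
After 'drop': [0, 0, 10]
After 'swap': [0, 10, 0]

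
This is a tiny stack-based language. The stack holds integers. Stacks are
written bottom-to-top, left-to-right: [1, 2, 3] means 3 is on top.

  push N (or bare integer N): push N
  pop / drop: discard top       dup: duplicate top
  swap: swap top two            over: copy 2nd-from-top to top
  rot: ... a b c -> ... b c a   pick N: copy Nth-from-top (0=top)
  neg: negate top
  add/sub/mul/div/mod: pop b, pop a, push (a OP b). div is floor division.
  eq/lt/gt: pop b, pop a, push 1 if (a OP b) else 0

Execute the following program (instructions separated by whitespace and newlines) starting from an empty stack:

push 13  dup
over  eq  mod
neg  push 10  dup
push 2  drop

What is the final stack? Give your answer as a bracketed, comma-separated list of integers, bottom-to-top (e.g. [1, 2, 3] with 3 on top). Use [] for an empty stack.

After 'push 13': [13]
After 'dup': [13, 13]
After 'over': [13, 13, 13]
After 'eq': [13, 1]
After 'mod': [0]
After 'neg': [0]
After 'push 10': [0, 10]
After 'dup': [0, 10, 10]
After 'push 2': [0, 10, 10, 2]
After 'drop': [0, 10, 10]

Answer: [0, 10, 10]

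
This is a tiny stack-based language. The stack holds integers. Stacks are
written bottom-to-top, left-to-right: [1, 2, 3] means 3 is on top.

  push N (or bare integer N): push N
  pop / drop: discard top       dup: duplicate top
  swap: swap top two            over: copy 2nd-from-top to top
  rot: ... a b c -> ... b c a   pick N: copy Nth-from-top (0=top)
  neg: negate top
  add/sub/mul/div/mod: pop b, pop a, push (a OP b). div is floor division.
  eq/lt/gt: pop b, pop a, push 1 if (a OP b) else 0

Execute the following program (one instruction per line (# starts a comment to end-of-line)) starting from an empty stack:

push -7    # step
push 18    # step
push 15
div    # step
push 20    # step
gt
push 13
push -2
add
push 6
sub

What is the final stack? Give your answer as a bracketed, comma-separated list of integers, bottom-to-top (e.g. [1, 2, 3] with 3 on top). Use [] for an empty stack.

After 'push -7': [-7]
After 'push 18': [-7, 18]
After 'push 15': [-7, 18, 15]
After 'div': [-7, 1]
After 'push 20': [-7, 1, 20]
After 'gt': [-7, 0]
After 'push 13': [-7, 0, 13]
After 'push -2': [-7, 0, 13, -2]
After 'add': [-7, 0, 11]
After 'push 6': [-7, 0, 11, 6]
After 'sub': [-7, 0, 5]

Answer: [-7, 0, 5]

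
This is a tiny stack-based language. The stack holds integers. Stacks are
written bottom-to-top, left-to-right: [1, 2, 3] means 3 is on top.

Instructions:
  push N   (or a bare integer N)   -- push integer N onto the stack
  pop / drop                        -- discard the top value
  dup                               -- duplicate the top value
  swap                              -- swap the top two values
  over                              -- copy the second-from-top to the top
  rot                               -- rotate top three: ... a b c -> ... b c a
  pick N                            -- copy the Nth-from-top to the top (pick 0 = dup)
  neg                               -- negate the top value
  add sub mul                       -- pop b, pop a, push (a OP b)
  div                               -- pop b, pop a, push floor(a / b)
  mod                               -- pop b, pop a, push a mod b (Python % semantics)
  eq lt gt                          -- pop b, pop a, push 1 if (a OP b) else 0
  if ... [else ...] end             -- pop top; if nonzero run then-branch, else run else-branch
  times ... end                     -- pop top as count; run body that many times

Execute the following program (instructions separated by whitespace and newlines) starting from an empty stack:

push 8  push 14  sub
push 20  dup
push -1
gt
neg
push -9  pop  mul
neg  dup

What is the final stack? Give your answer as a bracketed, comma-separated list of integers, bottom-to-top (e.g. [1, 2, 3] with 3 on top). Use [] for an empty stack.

After 'push 8': [8]
After 'push 14': [8, 14]
After 'sub': [-6]
After 'push 20': [-6, 20]
After 'dup': [-6, 20, 20]
After 'push -1': [-6, 20, 20, -1]
After 'gt': [-6, 20, 1]
After 'neg': [-6, 20, -1]
After 'push -9': [-6, 20, -1, -9]
After 'pop': [-6, 20, -1]
After 'mul': [-6, -20]
After 'neg': [-6, 20]
After 'dup': [-6, 20, 20]

Answer: [-6, 20, 20]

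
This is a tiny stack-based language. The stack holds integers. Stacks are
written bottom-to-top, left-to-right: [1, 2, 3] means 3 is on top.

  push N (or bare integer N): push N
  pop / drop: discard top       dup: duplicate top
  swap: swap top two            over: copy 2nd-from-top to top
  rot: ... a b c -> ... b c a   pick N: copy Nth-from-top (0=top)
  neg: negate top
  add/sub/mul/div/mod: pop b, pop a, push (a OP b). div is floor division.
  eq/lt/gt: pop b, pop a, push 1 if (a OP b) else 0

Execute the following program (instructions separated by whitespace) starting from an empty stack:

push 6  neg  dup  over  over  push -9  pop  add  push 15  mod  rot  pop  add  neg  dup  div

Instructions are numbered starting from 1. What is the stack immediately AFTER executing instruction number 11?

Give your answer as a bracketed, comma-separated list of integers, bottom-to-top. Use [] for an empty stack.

Answer: [-6, 3, -6]

Derivation:
Step 1 ('push 6'): [6]
Step 2 ('neg'): [-6]
Step 3 ('dup'): [-6, -6]
Step 4 ('over'): [-6, -6, -6]
Step 5 ('over'): [-6, -6, -6, -6]
Step 6 ('push -9'): [-6, -6, -6, -6, -9]
Step 7 ('pop'): [-6, -6, -6, -6]
Step 8 ('add'): [-6, -6, -12]
Step 9 ('push 15'): [-6, -6, -12, 15]
Step 10 ('mod'): [-6, -6, 3]
Step 11 ('rot'): [-6, 3, -6]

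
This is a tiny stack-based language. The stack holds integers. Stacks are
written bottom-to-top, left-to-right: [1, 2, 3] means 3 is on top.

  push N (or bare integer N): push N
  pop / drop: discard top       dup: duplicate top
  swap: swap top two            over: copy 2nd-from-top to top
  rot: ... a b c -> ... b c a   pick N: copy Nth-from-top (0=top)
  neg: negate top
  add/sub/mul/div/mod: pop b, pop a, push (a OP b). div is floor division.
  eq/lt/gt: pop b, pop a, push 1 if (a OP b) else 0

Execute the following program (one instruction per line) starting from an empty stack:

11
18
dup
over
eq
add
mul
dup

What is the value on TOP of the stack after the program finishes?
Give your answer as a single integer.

After 'push 11': [11]
After 'push 18': [11, 18]
After 'dup': [11, 18, 18]
After 'over': [11, 18, 18, 18]
After 'eq': [11, 18, 1]
After 'add': [11, 19]
After 'mul': [209]
After 'dup': [209, 209]

Answer: 209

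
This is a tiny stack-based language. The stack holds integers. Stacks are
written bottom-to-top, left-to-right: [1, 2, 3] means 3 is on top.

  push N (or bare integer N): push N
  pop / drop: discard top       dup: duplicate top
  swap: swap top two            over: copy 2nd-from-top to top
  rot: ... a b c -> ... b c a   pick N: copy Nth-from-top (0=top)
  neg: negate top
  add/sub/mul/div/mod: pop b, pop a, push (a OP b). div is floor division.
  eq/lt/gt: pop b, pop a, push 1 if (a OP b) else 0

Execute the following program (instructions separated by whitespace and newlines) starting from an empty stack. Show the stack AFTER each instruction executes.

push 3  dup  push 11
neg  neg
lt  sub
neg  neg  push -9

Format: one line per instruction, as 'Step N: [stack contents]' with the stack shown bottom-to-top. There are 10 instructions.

Step 1: [3]
Step 2: [3, 3]
Step 3: [3, 3, 11]
Step 4: [3, 3, -11]
Step 5: [3, 3, 11]
Step 6: [3, 1]
Step 7: [2]
Step 8: [-2]
Step 9: [2]
Step 10: [2, -9]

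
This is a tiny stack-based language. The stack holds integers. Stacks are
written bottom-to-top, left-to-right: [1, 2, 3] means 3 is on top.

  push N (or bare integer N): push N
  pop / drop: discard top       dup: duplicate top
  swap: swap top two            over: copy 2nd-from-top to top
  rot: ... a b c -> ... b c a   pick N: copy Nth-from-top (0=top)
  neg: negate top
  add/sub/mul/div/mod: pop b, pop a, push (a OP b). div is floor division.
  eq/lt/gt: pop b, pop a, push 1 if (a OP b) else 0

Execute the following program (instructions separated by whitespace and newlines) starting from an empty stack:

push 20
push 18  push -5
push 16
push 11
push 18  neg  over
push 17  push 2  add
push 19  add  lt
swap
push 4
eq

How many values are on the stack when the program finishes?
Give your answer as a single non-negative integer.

After 'push 20': stack = [20] (depth 1)
After 'push 18': stack = [20, 18] (depth 2)
After 'push -5': stack = [20, 18, -5] (depth 3)
After 'push 16': stack = [20, 18, -5, 16] (depth 4)
After 'push 11': stack = [20, 18, -5, 16, 11] (depth 5)
After 'push 18': stack = [20, 18, -5, 16, 11, 18] (depth 6)
After 'neg': stack = [20, 18, -5, 16, 11, -18] (depth 6)
After 'over': stack = [20, 18, -5, 16, 11, -18, 11] (depth 7)
After 'push 17': stack = [20, 18, -5, 16, 11, -18, 11, 17] (depth 8)
After 'push 2': stack = [20, 18, -5, 16, 11, -18, 11, 17, 2] (depth 9)
After 'add': stack = [20, 18, -5, 16, 11, -18, 11, 19] (depth 8)
After 'push 19': stack = [20, 18, -5, 16, 11, -18, 11, 19, 19] (depth 9)
After 'add': stack = [20, 18, -5, 16, 11, -18, 11, 38] (depth 8)
After 'lt': stack = [20, 18, -5, 16, 11, -18, 1] (depth 7)
After 'swap': stack = [20, 18, -5, 16, 11, 1, -18] (depth 7)
After 'push 4': stack = [20, 18, -5, 16, 11, 1, -18, 4] (depth 8)
After 'eq': stack = [20, 18, -5, 16, 11, 1, 0] (depth 7)

Answer: 7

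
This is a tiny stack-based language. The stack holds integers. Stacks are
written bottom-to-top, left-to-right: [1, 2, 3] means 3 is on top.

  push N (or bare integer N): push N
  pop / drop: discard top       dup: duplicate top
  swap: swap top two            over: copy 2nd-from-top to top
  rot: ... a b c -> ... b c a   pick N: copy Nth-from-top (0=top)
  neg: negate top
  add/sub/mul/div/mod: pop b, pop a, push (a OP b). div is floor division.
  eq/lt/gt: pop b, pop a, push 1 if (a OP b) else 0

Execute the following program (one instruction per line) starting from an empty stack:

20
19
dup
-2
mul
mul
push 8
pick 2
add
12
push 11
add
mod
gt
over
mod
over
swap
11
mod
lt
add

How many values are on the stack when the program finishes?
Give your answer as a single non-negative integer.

After 'push 20': stack = [20] (depth 1)
After 'push 19': stack = [20, 19] (depth 2)
After 'dup': stack = [20, 19, 19] (depth 3)
After 'push -2': stack = [20, 19, 19, -2] (depth 4)
After 'mul': stack = [20, 19, -38] (depth 3)
After 'mul': stack = [20, -722] (depth 2)
After 'push 8': stack = [20, -722, 8] (depth 3)
After 'pick 2': stack = [20, -722, 8, 20] (depth 4)
After 'add': stack = [20, -722, 28] (depth 3)
After 'push 12': stack = [20, -722, 28, 12] (depth 4)
  ...
After 'mod': stack = [20, -722, 5] (depth 3)
After 'gt': stack = [20, 0] (depth 2)
After 'over': stack = [20, 0, 20] (depth 3)
After 'mod': stack = [20, 0] (depth 2)
After 'over': stack = [20, 0, 20] (depth 3)
After 'swap': stack = [20, 20, 0] (depth 3)
After 'push 11': stack = [20, 20, 0, 11] (depth 4)
After 'mod': stack = [20, 20, 0] (depth 3)
After 'lt': stack = [20, 0] (depth 2)
After 'add': stack = [20] (depth 1)

Answer: 1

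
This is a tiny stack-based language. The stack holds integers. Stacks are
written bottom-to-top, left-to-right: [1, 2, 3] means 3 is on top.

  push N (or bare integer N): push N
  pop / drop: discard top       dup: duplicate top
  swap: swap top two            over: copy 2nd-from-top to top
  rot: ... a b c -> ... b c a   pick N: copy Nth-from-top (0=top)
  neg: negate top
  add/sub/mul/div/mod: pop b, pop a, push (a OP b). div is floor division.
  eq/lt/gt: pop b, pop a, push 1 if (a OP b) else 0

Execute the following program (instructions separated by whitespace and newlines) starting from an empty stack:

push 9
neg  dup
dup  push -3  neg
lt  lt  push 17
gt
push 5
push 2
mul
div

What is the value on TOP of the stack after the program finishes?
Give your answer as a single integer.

Answer: 0

Derivation:
After 'push 9': [9]
After 'neg': [-9]
After 'dup': [-9, -9]
After 'dup': [-9, -9, -9]
After 'push -3': [-9, -9, -9, -3]
After 'neg': [-9, -9, -9, 3]
After 'lt': [-9, -9, 1]
After 'lt': [-9, 1]
After 'push 17': [-9, 1, 17]
After 'gt': [-9, 0]
After 'push 5': [-9, 0, 5]
After 'push 2': [-9, 0, 5, 2]
After 'mul': [-9, 0, 10]
After 'div': [-9, 0]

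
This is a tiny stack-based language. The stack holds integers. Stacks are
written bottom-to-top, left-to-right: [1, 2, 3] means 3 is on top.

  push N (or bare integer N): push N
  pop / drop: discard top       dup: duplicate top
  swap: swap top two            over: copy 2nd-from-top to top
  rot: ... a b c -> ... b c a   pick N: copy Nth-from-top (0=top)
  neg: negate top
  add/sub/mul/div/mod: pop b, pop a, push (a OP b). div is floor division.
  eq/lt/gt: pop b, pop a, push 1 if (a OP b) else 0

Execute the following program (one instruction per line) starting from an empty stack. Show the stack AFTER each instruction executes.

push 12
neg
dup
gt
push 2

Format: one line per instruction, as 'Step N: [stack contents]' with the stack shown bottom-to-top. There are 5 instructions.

Step 1: [12]
Step 2: [-12]
Step 3: [-12, -12]
Step 4: [0]
Step 5: [0, 2]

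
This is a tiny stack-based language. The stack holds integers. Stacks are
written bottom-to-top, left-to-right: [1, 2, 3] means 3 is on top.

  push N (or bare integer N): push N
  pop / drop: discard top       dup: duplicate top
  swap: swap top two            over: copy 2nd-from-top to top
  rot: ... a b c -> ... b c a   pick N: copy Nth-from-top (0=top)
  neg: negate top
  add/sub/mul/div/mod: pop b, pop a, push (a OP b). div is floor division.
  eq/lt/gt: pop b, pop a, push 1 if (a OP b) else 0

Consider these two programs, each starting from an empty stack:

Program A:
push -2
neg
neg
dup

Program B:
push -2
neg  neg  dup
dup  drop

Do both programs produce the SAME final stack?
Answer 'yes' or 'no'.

Program A trace:
  After 'push -2': [-2]
  After 'neg': [2]
  After 'neg': [-2]
  After 'dup': [-2, -2]
Program A final stack: [-2, -2]

Program B trace:
  After 'push -2': [-2]
  After 'neg': [2]
  After 'neg': [-2]
  After 'dup': [-2, -2]
  After 'dup': [-2, -2, -2]
  After 'drop': [-2, -2]
Program B final stack: [-2, -2]
Same: yes

Answer: yes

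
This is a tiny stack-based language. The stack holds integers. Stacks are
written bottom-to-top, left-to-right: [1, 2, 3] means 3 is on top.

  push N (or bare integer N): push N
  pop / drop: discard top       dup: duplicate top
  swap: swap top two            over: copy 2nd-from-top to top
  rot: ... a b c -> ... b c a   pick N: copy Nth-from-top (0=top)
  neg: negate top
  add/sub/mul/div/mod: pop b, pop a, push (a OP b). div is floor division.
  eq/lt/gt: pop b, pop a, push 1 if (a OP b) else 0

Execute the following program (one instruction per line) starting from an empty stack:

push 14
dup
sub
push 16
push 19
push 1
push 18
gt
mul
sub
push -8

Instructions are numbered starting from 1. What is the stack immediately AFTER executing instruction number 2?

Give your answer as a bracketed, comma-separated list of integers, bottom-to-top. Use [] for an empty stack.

Step 1 ('push 14'): [14]
Step 2 ('dup'): [14, 14]

Answer: [14, 14]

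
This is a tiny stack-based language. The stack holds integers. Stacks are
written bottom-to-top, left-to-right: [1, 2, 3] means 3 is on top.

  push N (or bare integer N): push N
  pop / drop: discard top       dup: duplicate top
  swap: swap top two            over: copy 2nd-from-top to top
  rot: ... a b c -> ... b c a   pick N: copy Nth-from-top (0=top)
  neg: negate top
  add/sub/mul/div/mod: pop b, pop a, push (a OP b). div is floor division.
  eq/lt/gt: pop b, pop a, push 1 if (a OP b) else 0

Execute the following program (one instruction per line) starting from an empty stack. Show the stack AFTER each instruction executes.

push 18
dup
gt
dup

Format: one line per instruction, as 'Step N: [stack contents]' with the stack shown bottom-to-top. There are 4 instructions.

Step 1: [18]
Step 2: [18, 18]
Step 3: [0]
Step 4: [0, 0]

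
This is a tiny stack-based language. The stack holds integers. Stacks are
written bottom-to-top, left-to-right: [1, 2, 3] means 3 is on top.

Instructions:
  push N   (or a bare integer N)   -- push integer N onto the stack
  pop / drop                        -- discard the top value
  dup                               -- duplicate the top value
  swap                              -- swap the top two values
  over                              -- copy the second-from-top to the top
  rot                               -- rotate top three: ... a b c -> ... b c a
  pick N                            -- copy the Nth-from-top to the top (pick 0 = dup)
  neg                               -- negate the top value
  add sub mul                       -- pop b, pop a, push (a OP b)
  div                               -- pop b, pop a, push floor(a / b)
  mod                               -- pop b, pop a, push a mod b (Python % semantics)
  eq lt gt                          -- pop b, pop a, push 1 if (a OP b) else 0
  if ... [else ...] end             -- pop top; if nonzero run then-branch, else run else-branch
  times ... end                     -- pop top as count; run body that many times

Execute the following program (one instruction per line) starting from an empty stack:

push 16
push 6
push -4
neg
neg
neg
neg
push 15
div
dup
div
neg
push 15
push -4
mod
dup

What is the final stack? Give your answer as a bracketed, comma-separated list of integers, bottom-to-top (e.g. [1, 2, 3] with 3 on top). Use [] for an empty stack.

After 'push 16': [16]
After 'push 6': [16, 6]
After 'push -4': [16, 6, -4]
After 'neg': [16, 6, 4]
After 'neg': [16, 6, -4]
After 'neg': [16, 6, 4]
After 'neg': [16, 6, -4]
After 'push 15': [16, 6, -4, 15]
After 'div': [16, 6, -1]
After 'dup': [16, 6, -1, -1]
After 'div': [16, 6, 1]
After 'neg': [16, 6, -1]
After 'push 15': [16, 6, -1, 15]
After 'push -4': [16, 6, -1, 15, -4]
After 'mod': [16, 6, -1, -1]
After 'dup': [16, 6, -1, -1, -1]

Answer: [16, 6, -1, -1, -1]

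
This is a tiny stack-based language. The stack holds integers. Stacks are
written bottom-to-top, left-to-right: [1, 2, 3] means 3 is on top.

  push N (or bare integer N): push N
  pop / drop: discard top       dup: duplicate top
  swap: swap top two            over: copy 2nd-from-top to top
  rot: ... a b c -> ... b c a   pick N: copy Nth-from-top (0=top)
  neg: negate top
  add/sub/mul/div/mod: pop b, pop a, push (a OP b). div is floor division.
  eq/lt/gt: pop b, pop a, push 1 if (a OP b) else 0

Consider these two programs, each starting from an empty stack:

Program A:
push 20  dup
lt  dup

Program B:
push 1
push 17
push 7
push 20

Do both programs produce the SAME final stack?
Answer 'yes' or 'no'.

Answer: no

Derivation:
Program A trace:
  After 'push 20': [20]
  After 'dup': [20, 20]
  After 'lt': [0]
  After 'dup': [0, 0]
Program A final stack: [0, 0]

Program B trace:
  After 'push 1': [1]
  After 'push 17': [1, 17]
  After 'push 7': [1, 17, 7]
  After 'push 20': [1, 17, 7, 20]
Program B final stack: [1, 17, 7, 20]
Same: no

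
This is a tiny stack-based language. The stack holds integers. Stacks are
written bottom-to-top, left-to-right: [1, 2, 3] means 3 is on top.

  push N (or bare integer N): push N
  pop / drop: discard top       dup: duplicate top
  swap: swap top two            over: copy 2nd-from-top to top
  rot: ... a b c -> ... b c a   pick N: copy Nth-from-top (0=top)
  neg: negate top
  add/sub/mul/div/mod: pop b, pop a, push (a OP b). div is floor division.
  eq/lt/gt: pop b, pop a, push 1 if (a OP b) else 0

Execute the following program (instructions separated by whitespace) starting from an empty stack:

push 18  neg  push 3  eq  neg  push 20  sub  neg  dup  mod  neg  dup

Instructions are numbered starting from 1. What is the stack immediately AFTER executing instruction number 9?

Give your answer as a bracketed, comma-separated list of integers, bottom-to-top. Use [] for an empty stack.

Step 1 ('push 18'): [18]
Step 2 ('neg'): [-18]
Step 3 ('push 3'): [-18, 3]
Step 4 ('eq'): [0]
Step 5 ('neg'): [0]
Step 6 ('push 20'): [0, 20]
Step 7 ('sub'): [-20]
Step 8 ('neg'): [20]
Step 9 ('dup'): [20, 20]

Answer: [20, 20]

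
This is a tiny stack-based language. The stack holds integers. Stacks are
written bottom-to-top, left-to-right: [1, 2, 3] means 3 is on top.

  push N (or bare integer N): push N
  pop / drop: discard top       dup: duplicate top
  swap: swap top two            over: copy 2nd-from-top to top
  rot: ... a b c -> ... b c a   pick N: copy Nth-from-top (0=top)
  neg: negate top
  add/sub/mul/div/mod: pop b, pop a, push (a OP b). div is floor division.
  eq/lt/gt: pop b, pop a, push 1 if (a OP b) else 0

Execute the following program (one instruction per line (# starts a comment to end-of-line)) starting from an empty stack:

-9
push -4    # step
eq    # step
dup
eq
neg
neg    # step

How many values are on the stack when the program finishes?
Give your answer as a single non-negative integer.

Answer: 1

Derivation:
After 'push -9': stack = [-9] (depth 1)
After 'push -4': stack = [-9, -4] (depth 2)
After 'eq': stack = [0] (depth 1)
After 'dup': stack = [0, 0] (depth 2)
After 'eq': stack = [1] (depth 1)
After 'neg': stack = [-1] (depth 1)
After 'neg': stack = [1] (depth 1)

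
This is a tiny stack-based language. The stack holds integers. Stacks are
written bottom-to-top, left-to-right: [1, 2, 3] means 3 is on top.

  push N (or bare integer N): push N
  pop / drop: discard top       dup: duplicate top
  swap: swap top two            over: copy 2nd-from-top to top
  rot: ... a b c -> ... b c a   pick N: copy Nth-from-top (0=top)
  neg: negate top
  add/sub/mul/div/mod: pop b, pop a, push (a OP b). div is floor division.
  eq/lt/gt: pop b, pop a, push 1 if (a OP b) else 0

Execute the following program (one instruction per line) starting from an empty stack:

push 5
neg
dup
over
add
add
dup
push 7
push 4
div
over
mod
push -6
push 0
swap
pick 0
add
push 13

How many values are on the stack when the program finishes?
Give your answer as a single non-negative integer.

Answer: 6

Derivation:
After 'push 5': stack = [5] (depth 1)
After 'neg': stack = [-5] (depth 1)
After 'dup': stack = [-5, -5] (depth 2)
After 'over': stack = [-5, -5, -5] (depth 3)
After 'add': stack = [-5, -10] (depth 2)
After 'add': stack = [-15] (depth 1)
After 'dup': stack = [-15, -15] (depth 2)
After 'push 7': stack = [-15, -15, 7] (depth 3)
After 'push 4': stack = [-15, -15, 7, 4] (depth 4)
After 'div': stack = [-15, -15, 1] (depth 3)
After 'over': stack = [-15, -15, 1, -15] (depth 4)
After 'mod': stack = [-15, -15, -14] (depth 3)
After 'push -6': stack = [-15, -15, -14, -6] (depth 4)
After 'push 0': stack = [-15, -15, -14, -6, 0] (depth 5)
After 'swap': stack = [-15, -15, -14, 0, -6] (depth 5)
After 'pick 0': stack = [-15, -15, -14, 0, -6, -6] (depth 6)
After 'add': stack = [-15, -15, -14, 0, -12] (depth 5)
After 'push 13': stack = [-15, -15, -14, 0, -12, 13] (depth 6)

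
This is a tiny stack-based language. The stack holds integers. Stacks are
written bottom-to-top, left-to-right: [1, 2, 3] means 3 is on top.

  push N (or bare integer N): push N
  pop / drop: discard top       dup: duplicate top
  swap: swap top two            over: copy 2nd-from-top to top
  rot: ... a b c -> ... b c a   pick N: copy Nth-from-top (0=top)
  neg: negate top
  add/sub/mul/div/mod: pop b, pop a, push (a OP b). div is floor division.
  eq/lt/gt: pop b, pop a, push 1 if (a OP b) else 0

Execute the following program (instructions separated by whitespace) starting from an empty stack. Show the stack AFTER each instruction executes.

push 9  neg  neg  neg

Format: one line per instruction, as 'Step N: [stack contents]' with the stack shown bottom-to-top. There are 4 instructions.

Step 1: [9]
Step 2: [-9]
Step 3: [9]
Step 4: [-9]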